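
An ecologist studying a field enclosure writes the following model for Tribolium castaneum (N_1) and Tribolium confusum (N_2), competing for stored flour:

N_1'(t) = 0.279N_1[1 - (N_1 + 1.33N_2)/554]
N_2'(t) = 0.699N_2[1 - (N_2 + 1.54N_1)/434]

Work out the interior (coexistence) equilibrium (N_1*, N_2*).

Setting both brackets to zero gives the nullclines N_1 + 1.33N_2 = 554 and 1.54N_1 + N_2 = 434.
Substituting N_2 = 434 - 1.54N_1 into the first: N_1(1 - 1.33·1.54) = 554 - 1.33·434.
So N_1* = -23.2/-1.05 = 22.2, and then N_2* = 434 - 1.54·22.2 = 400.

N_1* ≈ 22.2, N_2* ≈ 400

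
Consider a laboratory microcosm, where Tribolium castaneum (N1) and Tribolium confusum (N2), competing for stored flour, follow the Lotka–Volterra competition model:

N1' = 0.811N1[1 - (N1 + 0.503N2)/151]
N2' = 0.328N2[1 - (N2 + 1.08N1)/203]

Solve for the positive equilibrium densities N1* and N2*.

Setting both brackets to zero gives the nullclines N1 + 0.503N2 = 151 and 1.08N1 + N2 = 203.
Substituting N2 = 203 - 1.08N1 into the first: N1(1 - 0.503·1.08) = 151 - 0.503·203.
So N1* = 48.9/0.457 = 107, and then N2* = 203 - 1.08·107 = 87.4.

N1* ≈ 107, N2* ≈ 87.4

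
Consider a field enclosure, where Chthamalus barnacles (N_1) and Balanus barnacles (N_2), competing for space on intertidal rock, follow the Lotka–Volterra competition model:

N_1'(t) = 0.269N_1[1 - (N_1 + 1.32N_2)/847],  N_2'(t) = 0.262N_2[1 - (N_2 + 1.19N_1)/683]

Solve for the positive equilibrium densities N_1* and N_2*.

Setting both brackets to zero gives the nullclines N_1 + 1.32N_2 = 847 and 1.19N_1 + N_2 = 683.
Substituting N_2 = 683 - 1.19N_1 into the first: N_1(1 - 1.32·1.19) = 847 - 1.32·683.
So N_1* = -54.6/-0.571 = 95.6, and then N_2* = 683 - 1.19·95.6 = 569.

N_1* ≈ 95.6, N_2* ≈ 569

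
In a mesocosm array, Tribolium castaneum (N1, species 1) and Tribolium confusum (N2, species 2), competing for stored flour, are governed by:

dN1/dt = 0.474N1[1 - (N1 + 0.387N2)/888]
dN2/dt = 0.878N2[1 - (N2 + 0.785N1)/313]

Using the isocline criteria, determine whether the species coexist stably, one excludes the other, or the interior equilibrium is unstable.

Compare the nullcline intercepts: K1/α12 = 888/0.387 = 2290 > K2 = 313; K2/α21 = 313/0.785 = 399 < K1 = 888.
Since the inequalities point opposite ways, species 1 can invade but species 2 cannot.

species 1 excludes species 2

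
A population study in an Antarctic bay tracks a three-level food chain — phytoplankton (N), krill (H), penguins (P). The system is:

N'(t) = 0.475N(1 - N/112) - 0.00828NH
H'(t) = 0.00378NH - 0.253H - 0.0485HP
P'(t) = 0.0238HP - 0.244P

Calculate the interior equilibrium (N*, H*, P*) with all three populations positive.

N* ≈ 92, H* ≈ 10.3, P* ≈ 1.95

From dP/dt = 0: 0.0238H* = 0.244, so H* = 10.3.
From dN/dt = 0: 0.475(1 - N*/112) = 0.00828·10.3, giving N* = 112·(1 - 0.179) = 92.
From dH/dt = 0: 0.00378·92 - 0.253 = 0.0485P*, so P* = 0.0947/0.0485 = 1.95.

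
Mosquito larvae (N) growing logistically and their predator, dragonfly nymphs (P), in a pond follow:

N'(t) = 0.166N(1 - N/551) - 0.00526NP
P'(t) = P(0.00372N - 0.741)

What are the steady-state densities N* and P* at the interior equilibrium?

N* ≈ 199, P* ≈ 20.1

From dP/dt = 0 with P > 0: 0.00372N* = 0.741, so N* = 199.
Substitute into dN/dt = 0: 0.166(1 - 199/551) = 0.00526P*.
The bracket is 0.638, giving P* = 0.106/0.00526 = 20.1.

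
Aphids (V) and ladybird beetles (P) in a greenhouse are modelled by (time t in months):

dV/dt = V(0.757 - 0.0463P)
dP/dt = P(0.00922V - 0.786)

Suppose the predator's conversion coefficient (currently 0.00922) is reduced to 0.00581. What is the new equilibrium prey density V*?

V* ≈ 135

At the interior fixed point, setting dP/dt = 0 with P > 0 fixes V* = (predator death rate)/(VP coefficient) — independent of the other coefficients.
With the change, V* = 0.786/0.00581 = 135; it rises from 85.2.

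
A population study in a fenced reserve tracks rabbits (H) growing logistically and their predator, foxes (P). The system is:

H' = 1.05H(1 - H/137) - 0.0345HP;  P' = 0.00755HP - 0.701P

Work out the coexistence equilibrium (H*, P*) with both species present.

From dP/dt = 0 with P > 0: 0.00755H* = 0.701, so H* = 92.8.
Substitute into dH/dt = 0: 1.05(1 - 92.8/137) = 0.0345P*.
The bracket is 0.322, giving P* = 0.338/0.0345 = 9.81.

H* ≈ 92.8, P* ≈ 9.81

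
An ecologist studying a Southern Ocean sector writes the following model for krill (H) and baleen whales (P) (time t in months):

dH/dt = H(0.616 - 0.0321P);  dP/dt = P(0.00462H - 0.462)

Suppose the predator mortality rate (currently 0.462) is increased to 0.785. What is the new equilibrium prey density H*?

H* ≈ 170

At the interior fixed point, setting dP/dt = 0 with P > 0 fixes H* = (predator death rate)/(HP coefficient) — independent of the other coefficients.
With the change, H* = 0.785/0.00462 = 170; it rises from 100.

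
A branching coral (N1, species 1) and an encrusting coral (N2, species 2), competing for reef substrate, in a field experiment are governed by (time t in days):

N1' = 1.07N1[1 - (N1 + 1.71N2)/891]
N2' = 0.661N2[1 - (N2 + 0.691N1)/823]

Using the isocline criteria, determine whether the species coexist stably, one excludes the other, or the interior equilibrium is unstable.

species 2 excludes species 1

Compare the nullcline intercepts: K1/α12 = 891/1.71 = 521 < K2 = 823; K2/α21 = 823/0.691 = 1190 > K1 = 891.
Since the inequalities point opposite ways, species 2 can invade but species 1 cannot.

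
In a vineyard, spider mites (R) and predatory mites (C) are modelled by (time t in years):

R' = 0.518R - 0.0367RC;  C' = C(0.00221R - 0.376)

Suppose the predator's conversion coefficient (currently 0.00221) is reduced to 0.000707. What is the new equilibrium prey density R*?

R* ≈ 532

At the interior fixed point, setting dC/dt = 0 with C > 0 fixes R* = (predator death rate)/(RC coefficient) — independent of the other coefficients.
With the change, R* = 0.376/0.000707 = 532; it rises from 170.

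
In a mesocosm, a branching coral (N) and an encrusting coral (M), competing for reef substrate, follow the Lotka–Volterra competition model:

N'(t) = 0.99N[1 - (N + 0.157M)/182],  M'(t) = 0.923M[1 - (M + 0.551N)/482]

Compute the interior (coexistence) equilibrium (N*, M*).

N* ≈ 116, M* ≈ 418

Setting both brackets to zero gives the nullclines N + 0.157M = 182 and 0.551N + M = 482.
Substituting M = 482 - 0.551N into the first: N(1 - 0.157·0.551) = 182 - 0.157·482.
So N* = 106/0.913 = 116, and then M* = 482 - 0.551·116 = 418.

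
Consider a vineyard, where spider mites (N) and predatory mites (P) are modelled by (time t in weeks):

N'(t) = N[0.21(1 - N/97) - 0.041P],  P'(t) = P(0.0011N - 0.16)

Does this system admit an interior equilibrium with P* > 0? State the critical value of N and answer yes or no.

The predator equation gives dP/dt > 0 only when N > 0.16/0.0011 = 145.
Without the predator, N → K = 97. Since 97 < 145, the predator cannot invade.

Threshold N = 145; K < 145, so no, the predator goes extinct.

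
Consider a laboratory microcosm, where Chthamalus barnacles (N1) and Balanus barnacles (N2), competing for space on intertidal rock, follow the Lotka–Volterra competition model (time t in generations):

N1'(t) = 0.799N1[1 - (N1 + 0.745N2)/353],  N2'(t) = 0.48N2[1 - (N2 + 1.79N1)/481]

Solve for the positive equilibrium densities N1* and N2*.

Setting both brackets to zero gives the nullclines N1 + 0.745N2 = 353 and 1.79N1 + N2 = 481.
Substituting N2 = 481 - 1.79N1 into the first: N1(1 - 0.745·1.79) = 353 - 0.745·481.
So N1* = -5.34/-0.334 = 16, and then N2* = 481 - 1.79·16 = 452.

N1* ≈ 16, N2* ≈ 452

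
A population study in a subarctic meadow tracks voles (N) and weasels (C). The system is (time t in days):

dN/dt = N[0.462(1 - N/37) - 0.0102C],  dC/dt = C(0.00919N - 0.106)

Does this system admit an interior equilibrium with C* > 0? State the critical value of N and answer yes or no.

The predator equation gives dC/dt > 0 only when N > 0.106/0.00919 = 11.5.
Without the predator, N → K = 37. Since 37 > 11.5, the predator can invade and persist.

Threshold N = 11.5; K > 11.5, so yes, the predator persists.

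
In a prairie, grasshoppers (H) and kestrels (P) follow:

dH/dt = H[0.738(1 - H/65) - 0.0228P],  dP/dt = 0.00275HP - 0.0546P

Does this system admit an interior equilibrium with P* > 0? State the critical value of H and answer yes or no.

Threshold H = 19.9; K > 19.9, so yes, the predator persists.

The predator equation gives dP/dt > 0 only when H > 0.0546/0.00275 = 19.9.
Without the predator, H → K = 65. Since 65 > 19.9, the predator can invade and persist.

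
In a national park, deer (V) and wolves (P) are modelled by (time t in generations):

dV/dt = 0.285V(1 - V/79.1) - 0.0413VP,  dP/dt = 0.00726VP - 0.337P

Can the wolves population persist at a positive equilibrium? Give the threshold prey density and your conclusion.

The predator equation gives dP/dt > 0 only when V > 0.337/0.00726 = 46.4.
Without the predator, V → K = 79.1. Since 79.1 > 46.4, the predator can invade and persist.

Threshold V = 46.4; K > 46.4, so yes, the predator persists.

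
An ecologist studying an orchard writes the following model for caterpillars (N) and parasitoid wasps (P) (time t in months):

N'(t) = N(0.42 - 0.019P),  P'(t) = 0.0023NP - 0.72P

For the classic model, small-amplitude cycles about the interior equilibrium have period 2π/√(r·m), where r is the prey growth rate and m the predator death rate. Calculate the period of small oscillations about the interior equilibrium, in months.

T ≈ 11.4 months

Here r = 0.42 and m = 0.72, so r·m = 0.302.
ω = √0.302 = 0.55 per month, hence T = 2π/ω ≈ 11.4 months.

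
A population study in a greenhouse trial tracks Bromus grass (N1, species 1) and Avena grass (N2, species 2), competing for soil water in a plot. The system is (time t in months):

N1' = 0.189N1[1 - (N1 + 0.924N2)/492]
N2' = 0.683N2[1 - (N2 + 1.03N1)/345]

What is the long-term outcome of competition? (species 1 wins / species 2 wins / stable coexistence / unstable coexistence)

species 1 excludes species 2

Compare the nullcline intercepts: K1/α12 = 492/0.924 = 532 > K2 = 345; K2/α21 = 345/1.03 = 335 < K1 = 492.
Since the inequalities point opposite ways, species 1 can invade but species 2 cannot.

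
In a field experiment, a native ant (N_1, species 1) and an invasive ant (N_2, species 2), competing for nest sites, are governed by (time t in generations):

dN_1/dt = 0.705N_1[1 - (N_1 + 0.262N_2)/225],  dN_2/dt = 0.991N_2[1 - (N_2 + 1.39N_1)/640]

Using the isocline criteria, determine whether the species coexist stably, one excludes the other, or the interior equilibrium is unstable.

stable coexistence

Compare the nullcline intercepts: K1/α12 = 225/0.262 = 859 > K2 = 640; K2/α21 = 640/1.39 = 460 > K1 = 225.
Since both inequalities hold, each species can invade when rare, so the interior equilibrium is stable.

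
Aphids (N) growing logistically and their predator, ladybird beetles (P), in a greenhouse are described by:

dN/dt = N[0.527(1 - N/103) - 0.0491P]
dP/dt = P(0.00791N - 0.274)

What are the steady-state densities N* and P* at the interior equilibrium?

N* ≈ 34.6, P* ≈ 7.12

From dP/dt = 0 with P > 0: 0.00791N* = 0.274, so N* = 34.6.
Substitute into dN/dt = 0: 0.527(1 - 34.6/103) = 0.0491P*.
The bracket is 0.664, giving P* = 0.35/0.0491 = 7.12.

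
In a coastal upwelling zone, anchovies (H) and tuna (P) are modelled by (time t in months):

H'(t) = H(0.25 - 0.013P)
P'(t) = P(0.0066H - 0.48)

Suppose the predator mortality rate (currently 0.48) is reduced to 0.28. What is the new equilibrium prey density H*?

At the interior fixed point, setting dP/dt = 0 with P > 0 fixes H* = (predator death rate)/(HP coefficient) — independent of the other coefficients.
With the change, H* = 0.28/0.0066 = 42.4; it falls from 72.7.

H* ≈ 42.4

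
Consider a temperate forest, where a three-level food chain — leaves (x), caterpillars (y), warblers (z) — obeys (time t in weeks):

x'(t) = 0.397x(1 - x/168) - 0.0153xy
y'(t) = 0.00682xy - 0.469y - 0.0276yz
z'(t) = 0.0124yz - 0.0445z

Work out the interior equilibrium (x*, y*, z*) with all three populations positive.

From dz/dt = 0: 0.0124y* = 0.0445, so y* = 3.59.
From dx/dt = 0: 0.397(1 - x*/168) = 0.0153·3.59, giving x* = 168·(1 - 0.138) = 145.
From dy/dt = 0: 0.00682·145 - 0.469 = 0.0276z*, so z* = 0.518/0.0276 = 18.8.

x* ≈ 145, y* ≈ 3.59, z* ≈ 18.8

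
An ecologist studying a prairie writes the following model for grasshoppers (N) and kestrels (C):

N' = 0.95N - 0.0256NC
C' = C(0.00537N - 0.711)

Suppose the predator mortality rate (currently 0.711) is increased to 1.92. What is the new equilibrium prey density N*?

At the interior fixed point, setting dC/dt = 0 with C > 0 fixes N* = (predator death rate)/(NC coefficient) — independent of the other coefficients.
With the change, N* = 1.92/0.00537 = 358; it rises from 132.

N* ≈ 358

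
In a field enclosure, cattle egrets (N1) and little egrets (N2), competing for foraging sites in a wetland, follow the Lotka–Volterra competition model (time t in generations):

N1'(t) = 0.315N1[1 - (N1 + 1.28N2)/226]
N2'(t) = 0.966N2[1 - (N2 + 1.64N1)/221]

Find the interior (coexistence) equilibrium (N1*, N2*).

N1* ≈ 51.7, N2* ≈ 136

Setting both brackets to zero gives the nullclines N1 + 1.28N2 = 226 and 1.64N1 + N2 = 221.
Substituting N2 = 221 - 1.64N1 into the first: N1(1 - 1.28·1.64) = 226 - 1.28·221.
So N1* = -56.9/-1.1 = 51.7, and then N2* = 221 - 1.64·51.7 = 136.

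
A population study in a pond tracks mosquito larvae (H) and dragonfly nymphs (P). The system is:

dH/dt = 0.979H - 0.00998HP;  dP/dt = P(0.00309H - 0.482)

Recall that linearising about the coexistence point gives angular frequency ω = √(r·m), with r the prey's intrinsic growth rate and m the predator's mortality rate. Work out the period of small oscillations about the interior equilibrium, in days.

T ≈ 9.15 days

Here r = 0.979 and m = 0.482, so r·m = 0.472.
ω = √0.472 = 0.687 per day, hence T = 2π/ω ≈ 9.15 days.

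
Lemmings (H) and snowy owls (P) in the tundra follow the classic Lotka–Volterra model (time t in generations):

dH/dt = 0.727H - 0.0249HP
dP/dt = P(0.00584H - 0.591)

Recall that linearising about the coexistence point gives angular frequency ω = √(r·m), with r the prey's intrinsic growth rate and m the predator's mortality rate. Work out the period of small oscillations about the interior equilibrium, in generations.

T ≈ 9.59 generations

Here r = 0.727 and m = 0.591, so r·m = 0.43.
ω = √0.43 = 0.655 per generation, hence T = 2π/ω ≈ 9.59 generations.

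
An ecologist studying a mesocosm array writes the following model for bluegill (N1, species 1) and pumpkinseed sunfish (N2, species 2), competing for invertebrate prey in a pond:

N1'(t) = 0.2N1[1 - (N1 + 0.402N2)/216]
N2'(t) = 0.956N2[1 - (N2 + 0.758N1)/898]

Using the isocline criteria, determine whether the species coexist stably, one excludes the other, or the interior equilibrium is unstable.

species 2 excludes species 1

Compare the nullcline intercepts: K1/α12 = 216/0.402 = 537 < K2 = 898; K2/α21 = 898/0.758 = 1180 > K1 = 216.
Since the inequalities point opposite ways, species 2 can invade but species 1 cannot.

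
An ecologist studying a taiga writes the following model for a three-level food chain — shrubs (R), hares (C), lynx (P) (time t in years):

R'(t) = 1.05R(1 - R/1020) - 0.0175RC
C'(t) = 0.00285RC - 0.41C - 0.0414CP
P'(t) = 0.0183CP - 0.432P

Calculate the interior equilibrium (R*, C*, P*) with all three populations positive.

From dP/dt = 0: 0.0183C* = 0.432, so C* = 23.6.
From dR/dt = 0: 1.05(1 - R*/1020) = 0.0175·23.6, giving R* = 1020·(1 - 0.393) = 619.
From dC/dt = 0: 0.00285·619 - 0.41 = 0.0414P*, so P* = 1.35/0.0414 = 32.7.

R* ≈ 619, C* ≈ 23.6, P* ≈ 32.7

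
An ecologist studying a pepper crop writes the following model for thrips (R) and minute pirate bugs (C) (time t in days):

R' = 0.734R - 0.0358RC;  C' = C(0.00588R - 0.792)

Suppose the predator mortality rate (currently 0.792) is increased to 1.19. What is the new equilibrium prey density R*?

R* ≈ 202

At the interior fixed point, setting dC/dt = 0 with C > 0 fixes R* = (predator death rate)/(RC coefficient) — independent of the other coefficients.
With the change, R* = 1.19/0.00588 = 202; it rises from 135.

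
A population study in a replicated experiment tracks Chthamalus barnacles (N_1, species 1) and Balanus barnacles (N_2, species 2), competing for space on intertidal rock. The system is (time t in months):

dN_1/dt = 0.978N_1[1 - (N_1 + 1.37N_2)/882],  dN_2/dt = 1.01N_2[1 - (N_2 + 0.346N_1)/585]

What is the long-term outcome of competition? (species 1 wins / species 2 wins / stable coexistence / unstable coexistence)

stable coexistence

Compare the nullcline intercepts: K1/α12 = 882/1.37 = 644 > K2 = 585; K2/α21 = 585/0.346 = 1690 > K1 = 882.
Since both inequalities hold, each species can invade when rare, so the interior equilibrium is stable.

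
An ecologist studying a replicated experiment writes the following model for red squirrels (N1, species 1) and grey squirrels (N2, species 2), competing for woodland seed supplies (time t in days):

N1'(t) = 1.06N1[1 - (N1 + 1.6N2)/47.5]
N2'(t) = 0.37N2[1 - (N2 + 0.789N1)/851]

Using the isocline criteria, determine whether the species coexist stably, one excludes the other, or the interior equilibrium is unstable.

species 2 excludes species 1

Compare the nullcline intercepts: K1/α12 = 47.5/1.6 = 29.7 < K2 = 851; K2/α21 = 851/0.789 = 1080 > K1 = 47.5.
Since the inequalities point opposite ways, species 2 can invade but species 1 cannot.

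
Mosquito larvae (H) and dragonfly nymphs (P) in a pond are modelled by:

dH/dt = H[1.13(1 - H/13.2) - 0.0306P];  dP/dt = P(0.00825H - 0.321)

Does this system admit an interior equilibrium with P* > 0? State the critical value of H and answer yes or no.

Threshold H = 38.9; K < 38.9, so no, the predator goes extinct.

The predator equation gives dP/dt > 0 only when H > 0.321/0.00825 = 38.9.
Without the predator, H → K = 13.2. Since 13.2 < 38.9, the predator cannot invade.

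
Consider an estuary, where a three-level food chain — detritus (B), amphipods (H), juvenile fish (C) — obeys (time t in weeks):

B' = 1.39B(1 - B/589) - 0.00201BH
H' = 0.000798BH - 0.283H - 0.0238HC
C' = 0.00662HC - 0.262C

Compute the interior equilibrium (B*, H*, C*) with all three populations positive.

B* ≈ 555, H* ≈ 39.6, C* ≈ 6.73

From dC/dt = 0: 0.00662H* = 0.262, so H* = 39.6.
From dB/dt = 0: 1.39(1 - B*/589) = 0.00201·39.6, giving B* = 589·(1 - 0.0572) = 555.
From dH/dt = 0: 0.000798·555 - 0.283 = 0.0238C*, so C* = 0.16/0.0238 = 6.73.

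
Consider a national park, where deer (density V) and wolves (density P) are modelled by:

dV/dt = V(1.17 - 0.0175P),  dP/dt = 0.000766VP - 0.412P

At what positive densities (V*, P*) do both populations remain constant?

V* ≈ 538, P* ≈ 66.9

Set dP/dt = 0 with P > 0: 0.000766V - 0.412 = 0, so V* = 0.412/0.000766 = 538.
Set dV/dt = 0 with V > 0: 1.17 - 0.0175P = 0, so P* = 1.17/0.0175 = 66.9.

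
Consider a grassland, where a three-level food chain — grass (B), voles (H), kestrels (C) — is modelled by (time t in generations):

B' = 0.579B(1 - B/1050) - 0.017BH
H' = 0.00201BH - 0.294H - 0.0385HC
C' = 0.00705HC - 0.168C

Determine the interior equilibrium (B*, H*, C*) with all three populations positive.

From dC/dt = 0: 0.00705H* = 0.168, so H* = 23.8.
From dB/dt = 0: 0.579(1 - B*/1050) = 0.017·23.8, giving B* = 1050·(1 - 0.7) = 315.
From dH/dt = 0: 0.00201·315 - 0.294 = 0.0385C*, so C* = 0.34/0.0385 = 8.83.

B* ≈ 315, H* ≈ 23.8, C* ≈ 8.83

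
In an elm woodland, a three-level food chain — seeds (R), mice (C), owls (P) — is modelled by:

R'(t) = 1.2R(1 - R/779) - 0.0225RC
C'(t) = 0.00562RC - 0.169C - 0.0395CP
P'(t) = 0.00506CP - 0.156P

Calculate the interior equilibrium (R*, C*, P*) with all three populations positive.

From dP/dt = 0: 0.00506C* = 0.156, so C* = 30.8.
From dR/dt = 0: 1.2(1 - R*/779) = 0.0225·30.8, giving R* = 779·(1 - 0.578) = 329.
From dC/dt = 0: 0.00562·329 - 0.169 = 0.0395P*, so P* = 1.68/0.0395 = 42.5.

R* ≈ 329, C* ≈ 30.8, P* ≈ 42.5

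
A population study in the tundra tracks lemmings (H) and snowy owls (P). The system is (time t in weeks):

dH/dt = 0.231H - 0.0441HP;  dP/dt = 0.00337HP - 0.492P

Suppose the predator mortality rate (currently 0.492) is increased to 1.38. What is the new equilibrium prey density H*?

H* ≈ 409

At the interior fixed point, setting dP/dt = 0 with P > 0 fixes H* = (predator death rate)/(HP coefficient) — independent of the other coefficients.
With the change, H* = 1.38/0.00337 = 409; it rises from 146.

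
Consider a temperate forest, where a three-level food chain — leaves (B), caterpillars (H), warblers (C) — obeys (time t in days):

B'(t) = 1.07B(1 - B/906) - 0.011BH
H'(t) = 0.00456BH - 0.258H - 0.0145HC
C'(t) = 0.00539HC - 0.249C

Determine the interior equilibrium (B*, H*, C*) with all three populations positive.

B* ≈ 476, H* ≈ 46.2, C* ≈ 132

From dC/dt = 0: 0.00539H* = 0.249, so H* = 46.2.
From dB/dt = 0: 1.07(1 - B*/906) = 0.011·46.2, giving B* = 906·(1 - 0.475) = 476.
From dH/dt = 0: 0.00456·476 - 0.258 = 0.0145C*, so C* = 1.91/0.0145 = 132.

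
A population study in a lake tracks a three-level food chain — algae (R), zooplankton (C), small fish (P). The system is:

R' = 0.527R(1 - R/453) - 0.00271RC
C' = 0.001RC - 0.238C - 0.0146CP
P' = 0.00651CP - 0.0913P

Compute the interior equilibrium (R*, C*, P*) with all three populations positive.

From dP/dt = 0: 0.00651C* = 0.0913, so C* = 14.
From dR/dt = 0: 0.527(1 - R*/453) = 0.00271·14, giving R* = 453·(1 - 0.0721) = 420.
From dC/dt = 0: 0.001·420 - 0.238 = 0.0146P*, so P* = 0.182/0.0146 = 12.5.

R* ≈ 420, C* ≈ 14, P* ≈ 12.5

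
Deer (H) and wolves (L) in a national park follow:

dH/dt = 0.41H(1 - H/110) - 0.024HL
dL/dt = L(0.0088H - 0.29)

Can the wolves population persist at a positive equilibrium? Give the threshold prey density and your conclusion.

The predator equation gives dL/dt > 0 only when H > 0.29/0.0088 = 33.
Without the predator, H → K = 110. Since 110 > 33, the predator can invade and persist.

Threshold H = 33; K > 33, so yes, the predator persists.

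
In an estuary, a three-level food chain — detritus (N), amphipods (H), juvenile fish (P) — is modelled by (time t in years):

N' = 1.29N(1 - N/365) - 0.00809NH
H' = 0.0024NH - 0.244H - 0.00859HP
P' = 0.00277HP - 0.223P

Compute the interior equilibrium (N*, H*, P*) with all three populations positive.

N* ≈ 181, H* ≈ 80.5, P* ≈ 22.1

From dP/dt = 0: 0.00277H* = 0.223, so H* = 80.5.
From dN/dt = 0: 1.29(1 - N*/365) = 0.00809·80.5, giving N* = 365·(1 - 0.505) = 181.
From dH/dt = 0: 0.0024·181 - 0.244 = 0.00859P*, so P* = 0.19/0.00859 = 22.1.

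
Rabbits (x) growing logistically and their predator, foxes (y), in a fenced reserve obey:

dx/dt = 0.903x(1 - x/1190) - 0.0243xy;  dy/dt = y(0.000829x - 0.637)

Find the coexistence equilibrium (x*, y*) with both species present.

x* ≈ 768, y* ≈ 13.2

From dy/dt = 0 with y > 0: 0.000829x* = 0.637, so x* = 768.
Substitute into dx/dt = 0: 0.903(1 - 768/1190) = 0.0243y*.
The bracket is 0.354, giving y* = 0.32/0.0243 = 13.2.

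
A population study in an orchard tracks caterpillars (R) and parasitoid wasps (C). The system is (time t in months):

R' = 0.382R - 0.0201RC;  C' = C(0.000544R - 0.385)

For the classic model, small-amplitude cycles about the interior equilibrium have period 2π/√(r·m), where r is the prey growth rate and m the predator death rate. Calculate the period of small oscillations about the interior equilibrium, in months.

Here r = 0.382 and m = 0.385, so r·m = 0.147.
ω = √0.147 = 0.383 per month, hence T = 2π/ω ≈ 16.4 months.

T ≈ 16.4 months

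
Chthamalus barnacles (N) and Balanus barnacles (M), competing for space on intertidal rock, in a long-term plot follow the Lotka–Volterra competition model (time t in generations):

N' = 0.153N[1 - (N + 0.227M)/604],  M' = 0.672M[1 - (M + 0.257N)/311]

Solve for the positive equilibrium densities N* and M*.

Setting both brackets to zero gives the nullclines N + 0.227M = 604 and 0.257N + M = 311.
Substituting M = 311 - 0.257N into the first: N(1 - 0.227·0.257) = 604 - 0.227·311.
So N* = 533/0.942 = 566, and then M* = 311 - 0.257·566 = 165.

N* ≈ 566, M* ≈ 165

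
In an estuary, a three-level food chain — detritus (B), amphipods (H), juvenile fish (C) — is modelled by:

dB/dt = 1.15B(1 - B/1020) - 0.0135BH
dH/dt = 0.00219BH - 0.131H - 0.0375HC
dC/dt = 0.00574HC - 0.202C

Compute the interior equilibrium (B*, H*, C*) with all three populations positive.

From dC/dt = 0: 0.00574H* = 0.202, so H* = 35.2.
From dB/dt = 0: 1.15(1 - B*/1020) = 0.0135·35.2, giving B* = 1020·(1 - 0.413) = 599.
From dH/dt = 0: 0.00219·599 - 0.131 = 0.0375C*, so C* = 1.18/0.0375 = 31.5.

B* ≈ 599, H* ≈ 35.2, C* ≈ 31.5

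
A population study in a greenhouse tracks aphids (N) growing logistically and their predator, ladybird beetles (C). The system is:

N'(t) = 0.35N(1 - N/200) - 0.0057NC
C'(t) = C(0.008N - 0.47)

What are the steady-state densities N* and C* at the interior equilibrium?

N* ≈ 58.7, C* ≈ 43.4

From dC/dt = 0 with C > 0: 0.008N* = 0.47, so N* = 58.7.
Substitute into dN/dt = 0: 0.35(1 - 58.7/200) = 0.0057C*.
The bracket is 0.706, giving C* = 0.247/0.0057 = 43.4.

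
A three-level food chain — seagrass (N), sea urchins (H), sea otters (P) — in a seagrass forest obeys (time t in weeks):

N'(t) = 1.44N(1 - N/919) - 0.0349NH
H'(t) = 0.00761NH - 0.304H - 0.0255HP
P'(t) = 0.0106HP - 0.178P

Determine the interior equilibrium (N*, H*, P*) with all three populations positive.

N* ≈ 545, H* ≈ 16.8, P* ≈ 151

From dP/dt = 0: 0.0106H* = 0.178, so H* = 16.8.
From dN/dt = 0: 1.44(1 - N*/919) = 0.0349·16.8, giving N* = 919·(1 - 0.407) = 545.
From dH/dt = 0: 0.00761·545 - 0.304 = 0.0255P*, so P* = 3.84/0.0255 = 151.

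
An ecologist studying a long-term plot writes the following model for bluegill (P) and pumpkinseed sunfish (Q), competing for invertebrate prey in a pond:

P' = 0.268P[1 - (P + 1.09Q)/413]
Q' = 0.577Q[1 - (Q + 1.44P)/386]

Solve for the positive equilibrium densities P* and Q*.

Setting both brackets to zero gives the nullclines P + 1.09Q = 413 and 1.44P + Q = 386.
Substituting Q = 386 - 1.44P into the first: P(1 - 1.09·1.44) = 413 - 1.09·386.
So P* = -7.74/-0.57 = 13.6, and then Q* = 386 - 1.44·13.6 = 366.

P* ≈ 13.6, Q* ≈ 366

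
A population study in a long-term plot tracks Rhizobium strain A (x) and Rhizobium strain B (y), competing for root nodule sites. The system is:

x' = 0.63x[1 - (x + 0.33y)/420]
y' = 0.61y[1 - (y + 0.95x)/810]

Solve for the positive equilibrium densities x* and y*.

x* ≈ 222, y* ≈ 599

Setting both brackets to zero gives the nullclines x + 0.33y = 420 and 0.95x + y = 810.
Substituting y = 810 - 0.95x into the first: x(1 - 0.33·0.95) = 420 - 0.33·810.
So x* = 153/0.686 = 222, and then y* = 810 - 0.95·222 = 599.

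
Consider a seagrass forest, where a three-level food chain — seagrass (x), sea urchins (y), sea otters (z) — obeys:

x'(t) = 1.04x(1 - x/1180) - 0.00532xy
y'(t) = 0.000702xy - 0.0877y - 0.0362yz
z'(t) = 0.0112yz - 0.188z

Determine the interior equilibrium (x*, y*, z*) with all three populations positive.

x* ≈ 1080, y* ≈ 16.8, z* ≈ 18.5

From dz/dt = 0: 0.0112y* = 0.188, so y* = 16.8.
From dx/dt = 0: 1.04(1 - x*/1180) = 0.00532·16.8, giving x* = 1180·(1 - 0.0859) = 1080.
From dy/dt = 0: 0.000702·1080 - 0.0877 = 0.0362z*, so z* = 0.67/0.0362 = 18.5.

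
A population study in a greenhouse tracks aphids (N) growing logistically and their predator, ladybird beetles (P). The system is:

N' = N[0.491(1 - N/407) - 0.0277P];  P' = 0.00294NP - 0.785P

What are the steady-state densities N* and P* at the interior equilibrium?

N* ≈ 267, P* ≈ 6.1

From dP/dt = 0 with P > 0: 0.00294N* = 0.785, so N* = 267.
Substitute into dN/dt = 0: 0.491(1 - 267/407) = 0.0277P*.
The bracket is 0.344, giving P* = 0.169/0.0277 = 6.1.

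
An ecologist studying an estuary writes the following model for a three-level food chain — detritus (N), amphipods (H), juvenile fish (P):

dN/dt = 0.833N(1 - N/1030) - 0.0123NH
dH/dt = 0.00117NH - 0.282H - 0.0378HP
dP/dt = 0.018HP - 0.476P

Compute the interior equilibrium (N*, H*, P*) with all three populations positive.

N* ≈ 628, H* ≈ 26.4, P* ≈ 12

From dP/dt = 0: 0.018H* = 0.476, so H* = 26.4.
From dN/dt = 0: 0.833(1 - N*/1030) = 0.0123·26.4, giving N* = 1030·(1 - 0.39) = 628.
From dH/dt = 0: 0.00117·628 - 0.282 = 0.0378P*, so P* = 0.453/0.0378 = 12.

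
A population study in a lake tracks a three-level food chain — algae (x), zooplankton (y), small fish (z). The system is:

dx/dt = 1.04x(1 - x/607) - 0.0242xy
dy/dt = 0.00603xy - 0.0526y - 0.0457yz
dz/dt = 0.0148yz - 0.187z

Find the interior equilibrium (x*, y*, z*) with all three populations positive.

From dz/dt = 0: 0.0148y* = 0.187, so y* = 12.6.
From dx/dt = 0: 1.04(1 - x*/607) = 0.0242·12.6, giving x* = 607·(1 - 0.294) = 429.
From dy/dt = 0: 0.00603·429 - 0.0526 = 0.0457z*, so z* = 2.53/0.0457 = 55.4.

x* ≈ 429, y* ≈ 12.6, z* ≈ 55.4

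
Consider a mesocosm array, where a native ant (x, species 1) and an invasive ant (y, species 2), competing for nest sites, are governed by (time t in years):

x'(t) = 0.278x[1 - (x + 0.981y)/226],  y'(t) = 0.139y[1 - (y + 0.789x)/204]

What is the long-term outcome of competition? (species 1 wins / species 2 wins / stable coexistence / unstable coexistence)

Compare the nullcline intercepts: K1/α12 = 226/0.981 = 230 > K2 = 204; K2/α21 = 204/0.789 = 259 > K1 = 226.
Since both inequalities hold, each species can invade when rare, so the interior equilibrium is stable.

stable coexistence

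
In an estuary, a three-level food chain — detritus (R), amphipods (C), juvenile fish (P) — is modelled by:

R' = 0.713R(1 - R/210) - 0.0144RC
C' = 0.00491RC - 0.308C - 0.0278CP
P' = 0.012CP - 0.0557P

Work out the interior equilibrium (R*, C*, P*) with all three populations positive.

From dP/dt = 0: 0.012C* = 0.0557, so C* = 4.64.
From dR/dt = 0: 0.713(1 - R*/210) = 0.0144·4.64, giving R* = 210·(1 - 0.0937) = 190.
From dC/dt = 0: 0.00491·190 - 0.308 = 0.0278P*, so P* = 0.626/0.0278 = 22.5.

R* ≈ 190, C* ≈ 4.64, P* ≈ 22.5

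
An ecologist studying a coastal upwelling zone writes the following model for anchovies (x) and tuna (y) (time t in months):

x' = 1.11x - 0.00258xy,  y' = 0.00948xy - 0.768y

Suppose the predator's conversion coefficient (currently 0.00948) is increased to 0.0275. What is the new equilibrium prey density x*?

At the interior fixed point, setting dy/dt = 0 with y > 0 fixes x* = (predator death rate)/(xy coefficient) — independent of the other coefficients.
With the change, x* = 0.768/0.0275 = 27.9; it falls from 81.

x* ≈ 27.9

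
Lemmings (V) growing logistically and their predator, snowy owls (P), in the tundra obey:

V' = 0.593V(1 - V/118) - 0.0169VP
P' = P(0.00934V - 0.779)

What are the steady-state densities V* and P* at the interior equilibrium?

V* ≈ 83.4, P* ≈ 10.3

From dP/dt = 0 with P > 0: 0.00934V* = 0.779, so V* = 83.4.
Substitute into dV/dt = 0: 0.593(1 - 83.4/118) = 0.0169P*.
The bracket is 0.293, giving P* = 0.174/0.0169 = 10.3.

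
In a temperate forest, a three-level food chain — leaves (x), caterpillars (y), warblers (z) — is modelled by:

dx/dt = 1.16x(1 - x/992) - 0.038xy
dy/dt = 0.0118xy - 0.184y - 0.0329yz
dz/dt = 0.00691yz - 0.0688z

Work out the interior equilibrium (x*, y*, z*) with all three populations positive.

From dz/dt = 0: 0.00691y* = 0.0688, so y* = 9.96.
From dx/dt = 0: 1.16(1 - x*/992) = 0.038·9.96, giving x* = 992·(1 - 0.326) = 668.
From dy/dt = 0: 0.0118·668 - 0.184 = 0.0329z*, so z* = 7.7/0.0329 = 234.

x* ≈ 668, y* ≈ 9.96, z* ≈ 234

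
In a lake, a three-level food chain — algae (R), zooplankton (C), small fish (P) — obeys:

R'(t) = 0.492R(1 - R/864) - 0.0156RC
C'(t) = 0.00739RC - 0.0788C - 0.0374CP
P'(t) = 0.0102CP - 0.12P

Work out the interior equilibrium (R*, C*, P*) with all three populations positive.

R* ≈ 542, C* ≈ 11.8, P* ≈ 105

From dP/dt = 0: 0.0102C* = 0.12, so C* = 11.8.
From dR/dt = 0: 0.492(1 - R*/864) = 0.0156·11.8, giving R* = 864·(1 - 0.373) = 542.
From dC/dt = 0: 0.00739·542 - 0.0788 = 0.0374P*, so P* = 3.92/0.0374 = 105.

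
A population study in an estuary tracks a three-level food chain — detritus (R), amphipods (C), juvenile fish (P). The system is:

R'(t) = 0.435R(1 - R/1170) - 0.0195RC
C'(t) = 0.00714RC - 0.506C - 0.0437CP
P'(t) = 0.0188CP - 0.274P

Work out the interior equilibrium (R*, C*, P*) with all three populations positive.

R* ≈ 406, C* ≈ 14.6, P* ≈ 54.7

From dP/dt = 0: 0.0188C* = 0.274, so C* = 14.6.
From dR/dt = 0: 0.435(1 - R*/1170) = 0.0195·14.6, giving R* = 1170·(1 - 0.653) = 406.
From dC/dt = 0: 0.00714·406 - 0.506 = 0.0437P*, so P* = 2.39/0.0437 = 54.7.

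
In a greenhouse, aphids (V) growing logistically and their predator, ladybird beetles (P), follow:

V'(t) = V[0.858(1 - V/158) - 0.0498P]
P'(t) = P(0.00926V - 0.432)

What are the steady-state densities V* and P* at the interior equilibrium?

V* ≈ 46.7, P* ≈ 12.1

From dP/dt = 0 with P > 0: 0.00926V* = 0.432, so V* = 46.7.
Substitute into dV/dt = 0: 0.858(1 - 46.7/158) = 0.0498P*.
The bracket is 0.705, giving P* = 0.605/0.0498 = 12.1.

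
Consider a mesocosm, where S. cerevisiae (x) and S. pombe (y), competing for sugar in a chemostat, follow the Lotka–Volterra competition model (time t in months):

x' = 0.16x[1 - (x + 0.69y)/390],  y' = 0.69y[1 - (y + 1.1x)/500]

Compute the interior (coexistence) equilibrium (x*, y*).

x* ≈ 187, y* ≈ 295

Setting both brackets to zero gives the nullclines x + 0.69y = 390 and 1.1x + y = 500.
Substituting y = 500 - 1.1x into the first: x(1 - 0.69·1.1) = 390 - 0.69·500.
So x* = 45/0.241 = 187, and then y* = 500 - 1.1·187 = 295.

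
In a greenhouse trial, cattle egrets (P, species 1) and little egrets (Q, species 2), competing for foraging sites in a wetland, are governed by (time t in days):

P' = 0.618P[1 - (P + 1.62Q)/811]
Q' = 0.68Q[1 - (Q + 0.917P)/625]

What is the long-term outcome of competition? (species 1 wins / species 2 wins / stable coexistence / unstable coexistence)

unstable coexistence (outcome depends on initial conditions)

Compare the nullcline intercepts: K1/α12 = 811/1.62 = 501 < K2 = 625; K2/α21 = 625/0.917 = 682 < K1 = 811.
Since both are reversed, neither can invade when rare; the interior point is a saddle.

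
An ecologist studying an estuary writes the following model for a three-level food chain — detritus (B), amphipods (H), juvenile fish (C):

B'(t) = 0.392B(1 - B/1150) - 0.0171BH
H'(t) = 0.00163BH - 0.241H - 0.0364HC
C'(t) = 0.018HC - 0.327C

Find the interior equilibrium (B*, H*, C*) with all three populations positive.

B* ≈ 239, H* ≈ 18.2, C* ≈ 4.07

From dC/dt = 0: 0.018H* = 0.327, so H* = 18.2.
From dB/dt = 0: 0.392(1 - B*/1150) = 0.0171·18.2, giving B* = 1150·(1 - 0.792) = 239.
From dH/dt = 0: 0.00163·239 - 0.241 = 0.0364C*, so C* = 0.148/0.0364 = 4.07.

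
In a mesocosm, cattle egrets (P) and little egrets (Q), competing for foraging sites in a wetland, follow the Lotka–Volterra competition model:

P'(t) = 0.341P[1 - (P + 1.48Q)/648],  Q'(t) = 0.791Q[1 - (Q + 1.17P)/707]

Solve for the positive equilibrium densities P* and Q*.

Setting both brackets to zero gives the nullclines P + 1.48Q = 648 and 1.17P + Q = 707.
Substituting Q = 707 - 1.17P into the first: P(1 - 1.48·1.17) = 648 - 1.48·707.
So P* = -398/-0.732 = 545, and then Q* = 707 - 1.17·545 = 69.9.

P* ≈ 545, Q* ≈ 69.9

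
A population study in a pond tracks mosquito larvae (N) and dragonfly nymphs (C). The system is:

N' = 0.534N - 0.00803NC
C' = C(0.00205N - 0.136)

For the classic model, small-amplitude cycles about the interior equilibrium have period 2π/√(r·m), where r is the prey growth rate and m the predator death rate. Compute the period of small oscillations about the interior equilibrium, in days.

Here r = 0.534 and m = 0.136, so r·m = 0.0726.
ω = √0.0726 = 0.269 per day, hence T = 2π/ω ≈ 23.3 days.

T ≈ 23.3 days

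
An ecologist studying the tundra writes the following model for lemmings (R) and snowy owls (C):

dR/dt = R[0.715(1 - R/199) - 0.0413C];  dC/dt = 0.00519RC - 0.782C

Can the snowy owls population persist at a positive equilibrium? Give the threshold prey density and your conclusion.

The predator equation gives dC/dt > 0 only when R > 0.782/0.00519 = 151.
Without the predator, R → K = 199. Since 199 > 151, the predator can invade and persist.

Threshold R = 151; K > 151, so yes, the predator persists.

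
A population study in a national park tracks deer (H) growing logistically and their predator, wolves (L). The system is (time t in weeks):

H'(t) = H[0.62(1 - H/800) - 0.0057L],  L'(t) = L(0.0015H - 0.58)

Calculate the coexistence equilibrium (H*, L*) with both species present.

From dL/dt = 0 with L > 0: 0.0015H* = 0.58, so H* = 387.
Substitute into dH/dt = 0: 0.62(1 - 387/800) = 0.0057L*.
The bracket is 0.517, giving L* = 0.32/0.0057 = 56.2.

H* ≈ 387, L* ≈ 56.2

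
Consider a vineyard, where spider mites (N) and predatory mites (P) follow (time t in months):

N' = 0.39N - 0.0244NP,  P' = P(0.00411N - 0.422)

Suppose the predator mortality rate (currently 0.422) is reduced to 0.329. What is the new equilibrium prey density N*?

At the interior fixed point, setting dP/dt = 0 with P > 0 fixes N* = (predator death rate)/(NP coefficient) — independent of the other coefficients.
With the change, N* = 0.329/0.00411 = 80; it falls from 103.

N* ≈ 80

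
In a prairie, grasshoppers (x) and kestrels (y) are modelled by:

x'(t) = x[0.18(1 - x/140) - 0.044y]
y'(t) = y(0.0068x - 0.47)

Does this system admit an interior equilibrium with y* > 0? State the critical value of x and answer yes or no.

The predator equation gives dy/dt > 0 only when x > 0.47/0.0068 = 69.1.
Without the predator, x → K = 140. Since 140 > 69.1, the predator can invade and persist.

Threshold x = 69.1; K > 69.1, so yes, the predator persists.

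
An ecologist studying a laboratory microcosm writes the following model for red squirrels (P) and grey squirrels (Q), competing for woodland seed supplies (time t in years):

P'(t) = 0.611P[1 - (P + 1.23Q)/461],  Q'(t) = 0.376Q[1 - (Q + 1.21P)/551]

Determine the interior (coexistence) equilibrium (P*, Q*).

Setting both brackets to zero gives the nullclines P + 1.23Q = 461 and 1.21P + Q = 551.
Substituting Q = 551 - 1.21P into the first: P(1 - 1.23·1.21) = 461 - 1.23·551.
So P* = -217/-0.488 = 444, and then Q* = 551 - 1.21·444 = 13.9.

P* ≈ 444, Q* ≈ 13.9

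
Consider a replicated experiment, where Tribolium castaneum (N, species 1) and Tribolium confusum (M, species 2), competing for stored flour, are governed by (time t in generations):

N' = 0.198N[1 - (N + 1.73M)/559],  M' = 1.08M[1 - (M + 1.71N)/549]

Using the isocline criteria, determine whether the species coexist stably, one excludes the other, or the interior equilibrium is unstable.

unstable coexistence (outcome depends on initial conditions)

Compare the nullcline intercepts: K1/α12 = 559/1.73 = 323 < K2 = 549; K2/α21 = 549/1.71 = 321 < K1 = 559.
Since both are reversed, neither can invade when rare; the interior point is a saddle.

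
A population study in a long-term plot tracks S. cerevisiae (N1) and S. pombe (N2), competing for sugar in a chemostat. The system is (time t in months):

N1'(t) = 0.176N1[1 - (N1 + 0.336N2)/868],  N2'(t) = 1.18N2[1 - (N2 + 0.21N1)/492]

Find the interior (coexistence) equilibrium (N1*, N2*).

Setting both brackets to zero gives the nullclines N1 + 0.336N2 = 868 and 0.21N1 + N2 = 492.
Substituting N2 = 492 - 0.21N1 into the first: N1(1 - 0.336·0.21) = 868 - 0.336·492.
So N1* = 703/0.929 = 756, and then N2* = 492 - 0.21·756 = 333.

N1* ≈ 756, N2* ≈ 333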